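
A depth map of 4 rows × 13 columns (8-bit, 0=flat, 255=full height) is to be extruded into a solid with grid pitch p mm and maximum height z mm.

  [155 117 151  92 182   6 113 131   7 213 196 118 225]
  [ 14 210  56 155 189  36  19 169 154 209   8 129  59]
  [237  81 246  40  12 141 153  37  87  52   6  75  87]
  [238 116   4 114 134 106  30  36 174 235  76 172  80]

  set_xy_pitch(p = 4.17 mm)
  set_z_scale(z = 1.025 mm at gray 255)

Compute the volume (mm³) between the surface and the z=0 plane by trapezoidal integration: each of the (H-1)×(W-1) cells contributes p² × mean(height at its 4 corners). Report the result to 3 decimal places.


height_mm = gray/255 × 1.025; cell vol = 4.17² × mean(4 corners)
unit = 4.17² × 1.025 / (4×255) = 0.0174741 mm³ per gray-sum
row 0: Σ corner-gray over 12 cells = 5773  → 100.8782
row 1: Σ corner-gray over 12 cells = 4925  → 86.0601
row 2: Σ corner-gray over 12 cells = 4896  → 85.5534
Σ rows: total corner-gray = 15594  → 272.4917 mm³

272.492


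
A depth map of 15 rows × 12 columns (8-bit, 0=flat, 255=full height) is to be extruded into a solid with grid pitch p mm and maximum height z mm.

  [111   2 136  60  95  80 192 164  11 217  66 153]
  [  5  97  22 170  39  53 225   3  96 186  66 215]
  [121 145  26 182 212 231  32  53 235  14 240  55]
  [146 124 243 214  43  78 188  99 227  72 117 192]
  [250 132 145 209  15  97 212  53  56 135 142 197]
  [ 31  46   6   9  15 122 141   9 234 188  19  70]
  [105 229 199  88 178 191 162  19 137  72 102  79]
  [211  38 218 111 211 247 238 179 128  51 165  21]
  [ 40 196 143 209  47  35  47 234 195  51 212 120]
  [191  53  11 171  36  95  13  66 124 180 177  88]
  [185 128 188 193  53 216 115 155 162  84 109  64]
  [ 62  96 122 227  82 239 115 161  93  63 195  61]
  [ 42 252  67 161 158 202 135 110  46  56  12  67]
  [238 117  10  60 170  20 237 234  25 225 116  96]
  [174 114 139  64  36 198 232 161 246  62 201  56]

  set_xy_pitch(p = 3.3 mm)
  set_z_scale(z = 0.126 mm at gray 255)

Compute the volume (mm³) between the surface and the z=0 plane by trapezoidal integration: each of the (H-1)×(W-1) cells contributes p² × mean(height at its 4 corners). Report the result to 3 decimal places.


height_mm = gray/255 × 0.126; cell vol = 3.3² × mean(4 corners)
unit = 3.3² × 0.126 / (4×255) = 0.00134524 mm³ per gray-sum
row 0: Σ corner-gray over 11 cells = 4444  → 5.9782
row 1: Σ corner-gray over 11 cells = 5050  → 6.7934
row 2: Σ corner-gray over 11 cells = 6064  → 8.1575
row 3: Σ corner-gray over 11 cells = 5987  → 8.0539
row 4: Σ corner-gray over 11 cells = 4518  → 6.0778
row 5: Σ corner-gray over 11 cells = 4617  → 6.2110
row 6: Σ corner-gray over 11 cells = 6342  → 8.5315
row 7: Σ corner-gray over 11 cells = 6302  → 8.4777
row 8: Σ corner-gray over 11 cells = 5029  → 6.7652
row 9: Σ corner-gray over 11 cells = 5186  → 6.9764
row 10: Σ corner-gray over 11 cells = 5964  → 8.0230
row 11: Σ corner-gray over 11 cells = 5416  → 7.2858
row 12: Σ corner-gray over 11 cells = 5269  → 7.0880
row 13: Σ corner-gray over 11 cells = 5898  → 7.9342
Σ rows: total corner-gray = 76086  → 102.3536 mm³

102.354


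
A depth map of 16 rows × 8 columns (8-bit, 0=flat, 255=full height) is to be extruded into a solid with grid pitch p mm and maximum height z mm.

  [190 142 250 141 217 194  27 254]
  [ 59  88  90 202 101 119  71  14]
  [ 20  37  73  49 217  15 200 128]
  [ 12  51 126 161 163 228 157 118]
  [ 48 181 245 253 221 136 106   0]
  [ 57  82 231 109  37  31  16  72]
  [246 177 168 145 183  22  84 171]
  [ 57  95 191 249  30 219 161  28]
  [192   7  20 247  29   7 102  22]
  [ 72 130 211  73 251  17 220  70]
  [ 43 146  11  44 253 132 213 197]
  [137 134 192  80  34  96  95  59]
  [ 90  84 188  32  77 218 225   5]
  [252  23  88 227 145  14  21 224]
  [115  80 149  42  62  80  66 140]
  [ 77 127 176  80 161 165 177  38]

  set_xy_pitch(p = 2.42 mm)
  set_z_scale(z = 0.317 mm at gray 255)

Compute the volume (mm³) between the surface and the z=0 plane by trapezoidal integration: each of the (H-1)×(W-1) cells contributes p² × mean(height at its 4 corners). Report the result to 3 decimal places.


90.838

height_mm = gray/255 × 0.317; cell vol = 2.42² × mean(4 corners)
unit = 2.42² × 0.317 / (4×255) = 0.00182008 mm³ per gray-sum
row 0: Σ corner-gray over 7 cells = 3801  → 6.9181
row 1: Σ corner-gray over 7 cells = 2745  → 4.9961
row 2: Σ corner-gray over 7 cells = 3232  → 5.8825
row 3: Σ corner-gray over 7 cells = 4234  → 7.7062
row 4: Σ corner-gray over 7 cells = 3473  → 6.3211
row 5: Σ corner-gray over 7 cells = 3116  → 5.6714
row 6: Σ corner-gray over 7 cells = 3950  → 7.1893
row 7: Σ corner-gray over 7 cells = 3013  → 5.4839
row 8: Σ corner-gray over 7 cells = 2984  → 5.4311
row 9: Σ corner-gray over 7 cells = 3784  → 6.8872
row 10: Σ corner-gray over 7 cells = 3296  → 5.9990
row 11: Σ corner-gray over 7 cells = 3201  → 5.8261
row 12: Σ corner-gray over 7 cells = 3255  → 5.9244
row 13: Σ corner-gray over 7 cells = 2725  → 4.9597
row 14: Σ corner-gray over 7 cells = 3100  → 5.6422
Σ rows: total corner-gray = 49909  → 90.8382 mm³


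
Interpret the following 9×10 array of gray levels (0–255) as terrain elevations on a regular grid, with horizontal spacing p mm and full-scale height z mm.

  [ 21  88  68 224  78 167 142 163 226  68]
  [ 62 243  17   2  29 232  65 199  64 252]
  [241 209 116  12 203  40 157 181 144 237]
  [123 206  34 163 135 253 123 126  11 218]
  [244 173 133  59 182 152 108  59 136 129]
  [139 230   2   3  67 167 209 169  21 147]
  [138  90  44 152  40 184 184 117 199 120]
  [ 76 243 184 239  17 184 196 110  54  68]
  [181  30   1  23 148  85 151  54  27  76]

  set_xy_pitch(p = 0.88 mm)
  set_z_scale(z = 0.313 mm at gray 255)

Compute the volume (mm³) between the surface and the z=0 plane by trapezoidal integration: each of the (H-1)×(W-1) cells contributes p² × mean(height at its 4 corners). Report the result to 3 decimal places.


height_mm = gray/255 × 0.313; cell vol = 0.88² × mean(4 corners)
unit = 0.88² × 0.313 / (4×255) = 0.000237635 mm³ per gray-sum
row 0: Σ corner-gray over 9 cells = 4417  → 1.0496
row 1: Σ corner-gray over 9 cells = 4618  → 1.0974
row 2: Σ corner-gray over 9 cells = 5045  → 1.1989
row 3: Σ corner-gray over 9 cells = 4820  → 1.1454
row 4: Σ corner-gray over 9 cells = 4399  → 1.0454
row 5: Σ corner-gray over 9 cells = 4300  → 1.0218
row 6: Σ corner-gray over 9 cells = 4876  → 1.1587
row 7: Σ corner-gray over 9 cells = 3893  → 0.9251
Σ rows: total corner-gray = 36368  → 8.6423 mm³

8.642


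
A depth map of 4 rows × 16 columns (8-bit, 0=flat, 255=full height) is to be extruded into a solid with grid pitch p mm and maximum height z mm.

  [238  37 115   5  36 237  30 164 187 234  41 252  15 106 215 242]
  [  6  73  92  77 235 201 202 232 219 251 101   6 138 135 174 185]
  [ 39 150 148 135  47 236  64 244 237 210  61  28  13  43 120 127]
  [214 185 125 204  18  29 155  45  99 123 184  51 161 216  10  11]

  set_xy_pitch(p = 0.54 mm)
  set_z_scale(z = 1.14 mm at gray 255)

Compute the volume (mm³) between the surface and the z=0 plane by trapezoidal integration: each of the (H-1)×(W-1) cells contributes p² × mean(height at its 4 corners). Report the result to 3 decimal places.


height_mm = gray/255 × 1.14; cell vol = 0.54² × mean(4 corners)
unit = 0.54² × 1.14 / (4×255) = 0.000325906 mm³ per gray-sum
row 0: Σ corner-gray over 15 cells = 8291  → 2.7021
row 1: Σ corner-gray over 15 cells = 8101  → 2.6402
row 2: Σ corner-gray over 15 cells = 7073  → 2.3051
Σ rows: total corner-gray = 23465  → 7.6474 mm³

7.647


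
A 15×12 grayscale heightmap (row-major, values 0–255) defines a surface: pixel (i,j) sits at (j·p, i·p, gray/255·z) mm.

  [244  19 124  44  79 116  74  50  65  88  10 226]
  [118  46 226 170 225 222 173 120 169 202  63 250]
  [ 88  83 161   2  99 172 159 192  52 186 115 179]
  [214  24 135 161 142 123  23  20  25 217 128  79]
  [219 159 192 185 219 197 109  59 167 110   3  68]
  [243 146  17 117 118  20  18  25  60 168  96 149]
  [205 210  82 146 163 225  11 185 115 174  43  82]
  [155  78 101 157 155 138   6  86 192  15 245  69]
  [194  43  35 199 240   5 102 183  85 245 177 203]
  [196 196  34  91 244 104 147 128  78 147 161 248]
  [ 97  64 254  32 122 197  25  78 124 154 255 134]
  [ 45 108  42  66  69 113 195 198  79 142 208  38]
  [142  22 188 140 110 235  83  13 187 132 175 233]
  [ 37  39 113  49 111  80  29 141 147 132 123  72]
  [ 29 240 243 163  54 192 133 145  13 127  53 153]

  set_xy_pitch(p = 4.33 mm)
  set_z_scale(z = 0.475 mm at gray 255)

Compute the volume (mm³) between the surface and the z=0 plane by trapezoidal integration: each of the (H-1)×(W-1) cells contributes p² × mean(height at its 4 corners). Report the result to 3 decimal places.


664.350

height_mm = gray/255 × 0.475; cell vol = 4.33² × mean(4 corners)
unit = 4.33² × 0.475 / (4×255) = 0.00873111 mm³ per gray-sum
row 0: Σ corner-gray over 11 cells = 5408  → 47.2178
row 1: Σ corner-gray over 11 cells = 6309  → 55.0845
row 2: Σ corner-gray over 11 cells = 4998  → 43.6381
row 3: Σ corner-gray over 11 cells = 5376  → 46.9384
row 4: Σ corner-gray over 11 cells = 5049  → 44.0834
row 5: Σ corner-gray over 11 cells = 4957  → 43.2801
row 6: Σ corner-gray over 11 cells = 5565  → 48.5886
row 7: Σ corner-gray over 11 cells = 5595  → 48.8505
row 8: Σ corner-gray over 11 cells = 6129  → 53.5129
row 9: Σ corner-gray over 11 cells = 5945  → 51.9064
row 10: Σ corner-gray over 11 cells = 5364  → 46.8336
row 11: Σ corner-gray over 11 cells = 5468  → 47.7417
row 12: Σ corner-gray over 11 cells = 4982  → 43.4984
row 13: Σ corner-gray over 11 cells = 4945  → 43.1753
Σ rows: total corner-gray = 76090  → 664.3498 mm³


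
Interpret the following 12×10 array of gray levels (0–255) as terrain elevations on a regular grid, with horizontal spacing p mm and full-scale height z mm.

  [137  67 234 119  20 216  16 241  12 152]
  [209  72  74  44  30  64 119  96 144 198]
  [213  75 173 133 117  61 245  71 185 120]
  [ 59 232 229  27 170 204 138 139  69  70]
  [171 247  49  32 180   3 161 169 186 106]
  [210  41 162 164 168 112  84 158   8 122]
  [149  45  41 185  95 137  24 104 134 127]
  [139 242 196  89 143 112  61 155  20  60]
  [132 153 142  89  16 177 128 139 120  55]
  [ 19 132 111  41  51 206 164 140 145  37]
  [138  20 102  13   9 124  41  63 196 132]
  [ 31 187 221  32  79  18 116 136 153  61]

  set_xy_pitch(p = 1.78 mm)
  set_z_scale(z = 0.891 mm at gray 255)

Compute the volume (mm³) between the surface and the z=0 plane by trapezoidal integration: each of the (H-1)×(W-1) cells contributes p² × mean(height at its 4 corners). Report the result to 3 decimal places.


height_mm = gray/255 × 0.891; cell vol = 1.78² × mean(4 corners)
unit = 1.78² × 0.891 / (4×255) = 0.00276769 mm³ per gray-sum
row 0: Σ corner-gray over 9 cells = 3832  → 10.6058
row 1: Σ corner-gray over 9 cells = 4146  → 11.4748
row 2: Σ corner-gray over 9 cells = 4998  → 13.8329
row 3: Σ corner-gray over 9 cells = 4876  → 13.4953
row 4: Σ corner-gray over 9 cells = 4457  → 12.3356
row 5: Σ corner-gray over 9 cells = 3932  → 10.8826
row 6: Σ corner-gray over 9 cells = 4041  → 11.1842
row 7: Σ corner-gray over 9 cells = 4350  → 12.0395
row 8: Σ corner-gray over 9 cells = 4151  → 11.4887
row 9: Σ corner-gray over 9 cells = 3442  → 9.5264
row 10: Σ corner-gray over 9 cells = 3382  → 9.3603
Σ rows: total corner-gray = 45607  → 126.2261 mm³

126.226


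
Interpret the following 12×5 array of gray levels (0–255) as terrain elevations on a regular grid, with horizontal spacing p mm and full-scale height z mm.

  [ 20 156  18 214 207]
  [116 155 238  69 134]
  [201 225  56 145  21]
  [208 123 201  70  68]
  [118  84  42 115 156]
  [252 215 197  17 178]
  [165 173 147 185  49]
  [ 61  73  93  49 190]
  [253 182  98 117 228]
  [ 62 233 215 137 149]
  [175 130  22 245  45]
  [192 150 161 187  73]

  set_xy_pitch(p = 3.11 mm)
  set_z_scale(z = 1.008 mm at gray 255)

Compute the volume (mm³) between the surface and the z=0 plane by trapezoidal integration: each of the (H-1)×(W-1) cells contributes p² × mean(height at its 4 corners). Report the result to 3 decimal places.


230.604

height_mm = gray/255 × 1.008; cell vol = 3.11² × mean(4 corners)
unit = 3.11² × 1.008 / (4×255) = 0.00955831 mm³ per gray-sum
row 0: Σ corner-gray over 4 cells = 2177  → 20.8084
row 1: Σ corner-gray over 4 cells = 2248  → 21.4871
row 2: Σ corner-gray over 4 cells = 2138  → 20.4357
row 3: Σ corner-gray over 4 cells = 1820  → 17.3961
row 4: Σ corner-gray over 4 cells = 2044  → 19.5372
row 5: Σ corner-gray over 4 cells = 2512  → 24.0105
row 6: Σ corner-gray over 4 cells = 1905  → 18.2086
row 7: Σ corner-gray over 4 cells = 1956  → 18.6961
row 8: Σ corner-gray over 4 cells = 2656  → 25.3869
row 9: Σ corner-gray over 4 cells = 2395  → 22.8922
row 10: Σ corner-gray over 4 cells = 2275  → 21.7452
Σ rows: total corner-gray = 24126  → 230.6038 mm³


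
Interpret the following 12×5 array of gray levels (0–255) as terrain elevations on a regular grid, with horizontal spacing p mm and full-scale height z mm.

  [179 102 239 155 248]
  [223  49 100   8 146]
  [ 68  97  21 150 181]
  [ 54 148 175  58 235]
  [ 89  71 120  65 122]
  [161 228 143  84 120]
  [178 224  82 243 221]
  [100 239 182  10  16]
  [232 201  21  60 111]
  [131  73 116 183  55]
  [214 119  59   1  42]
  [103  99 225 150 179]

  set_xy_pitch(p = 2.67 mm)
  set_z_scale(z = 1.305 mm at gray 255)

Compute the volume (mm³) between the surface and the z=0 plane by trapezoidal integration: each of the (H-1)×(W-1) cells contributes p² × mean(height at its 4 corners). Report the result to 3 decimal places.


height_mm = gray/255 × 1.305; cell vol = 2.67² × mean(4 corners)
unit = 2.67² × 1.305 / (4×255) = 0.0091208 mm³ per gray-sum
row 0: Σ corner-gray over 4 cells = 2102  → 19.1719
row 1: Σ corner-gray over 4 cells = 1468  → 13.3893
row 2: Σ corner-gray over 4 cells = 1836  → 16.7458
row 3: Σ corner-gray over 4 cells = 1774  → 16.1803
row 4: Σ corner-gray over 4 cells = 1914  → 17.4572
row 5: Σ corner-gray over 4 cells = 2688  → 24.5167
row 6: Σ corner-gray over 4 cells = 2475  → 22.5740
row 7: Σ corner-gray over 4 cells = 1885  → 17.1927
row 8: Σ corner-gray over 4 cells = 1837  → 16.7549
row 9: Σ corner-gray over 4 cells = 1544  → 14.0825
row 10: Σ corner-gray over 4 cells = 1844  → 16.8188
Σ rows: total corner-gray = 21367  → 194.8841 mm³

194.884


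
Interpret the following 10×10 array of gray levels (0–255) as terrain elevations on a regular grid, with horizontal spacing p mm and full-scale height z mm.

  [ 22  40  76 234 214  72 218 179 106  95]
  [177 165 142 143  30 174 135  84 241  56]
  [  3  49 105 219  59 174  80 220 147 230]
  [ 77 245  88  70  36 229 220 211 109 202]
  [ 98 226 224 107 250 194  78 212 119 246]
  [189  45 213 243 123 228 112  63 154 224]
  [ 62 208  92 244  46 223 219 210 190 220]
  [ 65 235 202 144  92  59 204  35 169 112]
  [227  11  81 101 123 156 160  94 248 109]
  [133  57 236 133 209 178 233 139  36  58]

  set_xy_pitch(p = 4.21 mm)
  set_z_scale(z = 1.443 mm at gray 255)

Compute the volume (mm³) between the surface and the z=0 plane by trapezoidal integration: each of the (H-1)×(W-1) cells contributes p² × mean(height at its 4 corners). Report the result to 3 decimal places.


1195.296

height_mm = gray/255 × 1.443; cell vol = 4.21² × mean(4 corners)
unit = 4.21² × 1.443 / (4×255) = 0.0250744 mm³ per gray-sum
row 0: Σ corner-gray over 9 cells = 4856  → 121.7612
row 1: Σ corner-gray over 9 cells = 4800  → 120.3571
row 2: Σ corner-gray over 9 cells = 5034  → 126.2245
row 3: Σ corner-gray over 9 cells = 5859  → 146.9108
row 4: Σ corner-gray over 9 cells = 5939  → 148.9168
row 5: Σ corner-gray over 9 cells = 5921  → 148.4655
row 6: Σ corner-gray over 9 cells = 5603  → 140.4918
row 7: Σ corner-gray over 9 cells = 4741  → 118.8777
row 8: Σ corner-gray over 9 cells = 4917  → 123.2908
Σ rows: total corner-gray = 47670  → 1195.2961 mm³


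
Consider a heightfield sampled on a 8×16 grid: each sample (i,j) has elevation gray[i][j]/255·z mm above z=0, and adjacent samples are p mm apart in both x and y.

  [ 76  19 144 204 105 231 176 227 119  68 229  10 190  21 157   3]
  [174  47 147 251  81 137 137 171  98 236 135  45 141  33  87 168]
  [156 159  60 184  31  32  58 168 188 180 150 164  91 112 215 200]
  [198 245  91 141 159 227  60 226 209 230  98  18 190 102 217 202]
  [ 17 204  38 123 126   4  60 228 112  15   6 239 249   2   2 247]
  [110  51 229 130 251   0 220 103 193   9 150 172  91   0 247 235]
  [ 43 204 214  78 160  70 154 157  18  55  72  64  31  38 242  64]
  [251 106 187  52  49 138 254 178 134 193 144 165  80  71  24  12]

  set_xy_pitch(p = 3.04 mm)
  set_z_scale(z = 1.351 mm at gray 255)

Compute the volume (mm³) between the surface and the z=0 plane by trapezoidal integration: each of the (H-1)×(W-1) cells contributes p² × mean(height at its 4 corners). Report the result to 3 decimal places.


655.704

height_mm = gray/255 × 1.351; cell vol = 3.04² × mean(4 corners)
unit = 3.04² × 1.351 / (4×255) = 0.0122406 mm³ per gray-sum
row 0: Σ corner-gray over 15 cells = 7713  → 94.4117
row 1: Σ corner-gray over 15 cells = 7774  → 95.1583
row 2: Σ corner-gray over 15 cells = 8766  → 107.3010
row 3: Σ corner-gray over 15 cells = 7906  → 96.7741
row 4: Σ corner-gray over 15 cells = 7117  → 87.1163
row 5: Σ corner-gray over 15 cells = 7258  → 88.8422
row 6: Σ corner-gray over 15 cells = 7034  → 86.1003
Σ rows: total corner-gray = 53568  → 655.7039 mm³


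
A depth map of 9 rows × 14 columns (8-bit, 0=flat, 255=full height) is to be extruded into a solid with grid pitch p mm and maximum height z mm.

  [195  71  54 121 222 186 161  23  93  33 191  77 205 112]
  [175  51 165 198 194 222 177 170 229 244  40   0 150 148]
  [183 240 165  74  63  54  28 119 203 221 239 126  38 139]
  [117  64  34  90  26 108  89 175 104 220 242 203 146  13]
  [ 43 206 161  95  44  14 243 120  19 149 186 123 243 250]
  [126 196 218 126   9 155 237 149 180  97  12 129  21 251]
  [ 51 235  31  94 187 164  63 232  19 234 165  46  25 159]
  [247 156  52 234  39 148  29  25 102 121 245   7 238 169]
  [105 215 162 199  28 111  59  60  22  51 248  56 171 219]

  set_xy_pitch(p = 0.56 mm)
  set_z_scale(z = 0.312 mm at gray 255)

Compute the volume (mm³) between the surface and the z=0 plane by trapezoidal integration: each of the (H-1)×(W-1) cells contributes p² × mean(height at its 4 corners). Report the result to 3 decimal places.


height_mm = gray/255 × 0.312; cell vol = 0.56² × mean(4 corners)
unit = 0.56² × 0.312 / (4×255) = 9.59247e-05 mm³ per gray-sum
row 0: Σ corner-gray over 13 cells = 7184  → 0.6891
row 1: Σ corner-gray over 13 cells = 7465  → 0.7161
row 2: Σ corner-gray over 13 cells = 6594  → 0.6325
row 3: Σ corner-gray over 13 cells = 6631  → 0.6361
row 4: Σ corner-gray over 13 cells = 6934  → 0.6651
row 5: Σ corner-gray over 13 cells = 6635  → 0.6365
row 6: Σ corner-gray over 13 cells = 6408  → 0.6147
row 7: Σ corner-gray over 13 cells = 6296  → 0.6039
Σ rows: total corner-gray = 54147  → 5.1940 mm³

5.194


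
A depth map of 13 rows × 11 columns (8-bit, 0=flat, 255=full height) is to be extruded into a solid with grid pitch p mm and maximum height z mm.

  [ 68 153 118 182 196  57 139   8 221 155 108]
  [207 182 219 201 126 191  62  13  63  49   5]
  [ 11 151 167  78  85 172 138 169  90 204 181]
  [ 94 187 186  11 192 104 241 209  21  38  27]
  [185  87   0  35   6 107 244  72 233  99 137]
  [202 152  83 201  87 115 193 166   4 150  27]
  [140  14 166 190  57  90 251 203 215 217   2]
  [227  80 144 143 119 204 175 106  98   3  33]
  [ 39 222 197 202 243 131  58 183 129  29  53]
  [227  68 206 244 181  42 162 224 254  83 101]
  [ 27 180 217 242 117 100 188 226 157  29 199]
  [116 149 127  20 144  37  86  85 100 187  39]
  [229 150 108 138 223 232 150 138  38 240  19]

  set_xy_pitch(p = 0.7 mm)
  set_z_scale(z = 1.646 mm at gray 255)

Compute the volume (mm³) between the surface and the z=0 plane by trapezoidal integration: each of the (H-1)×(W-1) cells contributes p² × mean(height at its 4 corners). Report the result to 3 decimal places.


height_mm = gray/255 × 1.646; cell vol = 0.7² × mean(4 corners)
unit = 0.7² × 1.646 / (4×255) = 0.000790725 mm³ per gray-sum
row 0: Σ corner-gray over 10 cells = 5058  → 3.9995
row 1: Σ corner-gray over 10 cells = 5124  → 4.0517
row 2: Σ corner-gray over 10 cells = 5199  → 4.1110
row 3: Σ corner-gray over 10 cells = 4587  → 3.6271
row 4: Σ corner-gray over 10 cells = 4619  → 3.6524
row 5: Σ corner-gray over 10 cells = 5479  → 4.3324
row 6: Σ corner-gray over 10 cells = 5352  → 4.2320
row 7: Σ corner-gray over 10 cells = 5284  → 4.1782
row 8: Σ corner-gray over 10 cells = 6136  → 4.8519
row 9: Σ corner-gray over 10 cells = 6394  → 5.0559
row 10: Σ corner-gray over 10 cells = 5163  → 4.0825
row 11: Σ corner-gray over 10 cells = 5107  → 4.0382
Σ rows: total corner-gray = 63502  → 50.2127 mm³

50.213


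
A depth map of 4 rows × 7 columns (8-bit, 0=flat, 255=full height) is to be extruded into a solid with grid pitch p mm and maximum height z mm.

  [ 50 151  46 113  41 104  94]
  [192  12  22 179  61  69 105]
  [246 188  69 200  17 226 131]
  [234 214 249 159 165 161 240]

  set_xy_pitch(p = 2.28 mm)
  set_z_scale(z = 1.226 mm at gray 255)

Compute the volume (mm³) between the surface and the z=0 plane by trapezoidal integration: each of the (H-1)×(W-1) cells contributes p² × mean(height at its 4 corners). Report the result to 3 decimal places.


55.885

height_mm = gray/255 × 1.226; cell vol = 2.28² × mean(4 corners)
unit = 2.28² × 1.226 / (4×255) = 0.00624827 mm³ per gray-sum
row 0: Σ corner-gray over 6 cells = 2037  → 12.7277
row 1: Σ corner-gray over 6 cells = 2760  → 17.2452
row 2: Σ corner-gray over 6 cells = 4147  → 25.9116
Σ rows: total corner-gray = 8944  → 55.8846 mm³


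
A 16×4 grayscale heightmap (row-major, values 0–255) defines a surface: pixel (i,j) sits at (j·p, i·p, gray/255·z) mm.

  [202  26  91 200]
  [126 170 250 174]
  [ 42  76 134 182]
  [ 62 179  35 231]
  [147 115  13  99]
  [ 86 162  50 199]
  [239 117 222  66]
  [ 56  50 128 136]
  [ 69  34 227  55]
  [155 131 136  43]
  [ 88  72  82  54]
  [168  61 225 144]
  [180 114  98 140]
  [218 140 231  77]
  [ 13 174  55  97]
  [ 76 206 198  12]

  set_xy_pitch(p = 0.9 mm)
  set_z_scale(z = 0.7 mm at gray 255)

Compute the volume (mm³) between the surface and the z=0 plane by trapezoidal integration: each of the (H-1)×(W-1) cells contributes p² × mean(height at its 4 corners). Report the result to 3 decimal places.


height_mm = gray/255 × 0.7; cell vol = 0.9² × mean(4 corners)
unit = 0.9² × 0.7 / (4×255) = 0.000555882 mm³ per gray-sum
row 0: Σ corner-gray over 3 cells = 1776  → 0.9872
row 1: Σ corner-gray over 3 cells = 1784  → 0.9917
row 2: Σ corner-gray over 3 cells = 1365  → 0.7588
row 3: Σ corner-gray over 3 cells = 1223  → 0.6798
row 4: Σ corner-gray over 3 cells = 1211  → 0.6732
row 5: Σ corner-gray over 3 cells = 1692  → 0.9406
row 6: Σ corner-gray over 3 cells = 1531  → 0.8511
row 7: Σ corner-gray over 3 cells = 1194  → 0.6637
row 8: Σ corner-gray over 3 cells = 1378  → 0.7660
row 9: Σ corner-gray over 3 cells = 1182  → 0.6571
row 10: Σ corner-gray over 3 cells = 1334  → 0.7415
row 11: Σ corner-gray over 3 cells = 1628  → 0.9050
row 12: Σ corner-gray over 3 cells = 1781  → 0.9900
row 13: Σ corner-gray over 3 cells = 1605  → 0.8922
row 14: Σ corner-gray over 3 cells = 1464  → 0.8138
Σ rows: total corner-gray = 22148  → 12.3117 mm³

12.312


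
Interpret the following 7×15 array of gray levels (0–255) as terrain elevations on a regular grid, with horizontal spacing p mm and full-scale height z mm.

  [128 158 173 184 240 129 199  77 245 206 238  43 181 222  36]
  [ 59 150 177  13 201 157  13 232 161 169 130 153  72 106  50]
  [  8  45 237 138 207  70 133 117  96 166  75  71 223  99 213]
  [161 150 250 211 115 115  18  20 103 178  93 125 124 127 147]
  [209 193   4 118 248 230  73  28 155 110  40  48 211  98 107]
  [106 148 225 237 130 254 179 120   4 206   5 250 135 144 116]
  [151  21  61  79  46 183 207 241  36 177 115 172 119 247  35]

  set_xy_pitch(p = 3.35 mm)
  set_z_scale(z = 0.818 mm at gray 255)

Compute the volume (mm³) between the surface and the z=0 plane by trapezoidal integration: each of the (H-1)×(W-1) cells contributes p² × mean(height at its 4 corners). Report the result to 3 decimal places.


407.088

height_mm = gray/255 × 0.818; cell vol = 3.35² × mean(4 corners)
unit = 3.35² × 0.818 / (4×255) = 0.009 mm³ per gray-sum
row 0: Σ corner-gray over 14 cells = 8331  → 74.9790
row 1: Σ corner-gray over 14 cells = 7152  → 64.3680
row 2: Σ corner-gray over 14 cells = 7141  → 64.2690
row 3: Σ corner-gray over 14 cells = 6994  → 62.9460
row 4: Σ corner-gray over 14 cells = 7724  → 69.5160
row 5: Σ corner-gray over 14 cells = 7890  → 71.0100
Σ rows: total corner-gray = 45232  → 407.0882 mm³


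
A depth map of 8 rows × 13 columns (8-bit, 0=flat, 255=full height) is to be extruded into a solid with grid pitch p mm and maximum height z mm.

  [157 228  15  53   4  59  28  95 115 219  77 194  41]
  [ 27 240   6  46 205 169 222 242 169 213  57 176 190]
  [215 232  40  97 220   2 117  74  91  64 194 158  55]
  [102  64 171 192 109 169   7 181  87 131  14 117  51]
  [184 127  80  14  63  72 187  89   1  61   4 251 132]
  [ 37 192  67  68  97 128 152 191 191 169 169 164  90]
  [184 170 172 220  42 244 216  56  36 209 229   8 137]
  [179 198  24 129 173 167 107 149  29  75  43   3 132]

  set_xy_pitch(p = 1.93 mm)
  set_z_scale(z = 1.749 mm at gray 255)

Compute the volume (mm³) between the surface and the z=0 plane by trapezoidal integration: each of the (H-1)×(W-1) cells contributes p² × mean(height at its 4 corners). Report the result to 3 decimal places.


264.075

height_mm = gray/255 × 1.749; cell vol = 1.93² × mean(4 corners)
unit = 1.93² × 1.749 / (4×255) = 0.00638711 mm³ per gray-sum
row 0: Σ corner-gray over 12 cells = 6079  → 38.8272
row 1: Σ corner-gray over 12 cells = 6555  → 41.8675
row 2: Σ corner-gray over 12 cells = 5485  → 35.0333
row 3: Σ corner-gray over 12 cells = 4851  → 30.9839
row 4: Σ corner-gray over 12 cells = 5517  → 35.2377
row 5: Σ corner-gray over 12 cells = 6828  → 43.6112
row 6: Σ corner-gray over 12 cells = 6030  → 38.5143
Σ rows: total corner-gray = 41345  → 264.0750 mm³


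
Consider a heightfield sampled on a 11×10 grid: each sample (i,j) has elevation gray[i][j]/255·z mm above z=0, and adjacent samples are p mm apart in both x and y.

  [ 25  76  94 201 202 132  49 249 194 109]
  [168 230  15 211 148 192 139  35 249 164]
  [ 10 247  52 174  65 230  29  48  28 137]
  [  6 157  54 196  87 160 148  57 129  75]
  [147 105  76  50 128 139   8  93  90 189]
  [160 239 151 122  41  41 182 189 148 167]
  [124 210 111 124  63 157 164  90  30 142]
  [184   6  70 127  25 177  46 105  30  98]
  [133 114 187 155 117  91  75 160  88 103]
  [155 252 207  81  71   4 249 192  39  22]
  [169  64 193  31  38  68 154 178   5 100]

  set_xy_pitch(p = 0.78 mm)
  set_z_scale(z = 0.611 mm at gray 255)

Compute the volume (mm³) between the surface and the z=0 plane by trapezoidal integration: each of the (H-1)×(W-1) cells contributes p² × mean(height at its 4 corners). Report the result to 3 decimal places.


height_mm = gray/255 × 0.611; cell vol = 0.78² × mean(4 corners)
unit = 0.78² × 0.611 / (4×255) = 0.000364444 mm³ per gray-sum
row 0: Σ corner-gray over 9 cells = 5298  → 1.9308
row 1: Σ corner-gray over 9 cells = 4663  → 1.6994
row 2: Σ corner-gray over 9 cells = 3950  → 1.4396
row 3: Σ corner-gray over 9 cells = 3771  → 1.3743
row 4: Σ corner-gray over 9 cells = 4267  → 1.5551
row 5: Σ corner-gray over 9 cells = 4717  → 1.7191
row 6: Σ corner-gray over 9 cells = 3618  → 1.3186
row 7: Σ corner-gray over 9 cells = 3664  → 1.3353
row 8: Σ corner-gray over 9 cells = 4577  → 1.6681
row 9: Σ corner-gray over 9 cells = 4098  → 1.4935
Σ rows: total corner-gray = 42623  → 15.5337 mm³

15.534


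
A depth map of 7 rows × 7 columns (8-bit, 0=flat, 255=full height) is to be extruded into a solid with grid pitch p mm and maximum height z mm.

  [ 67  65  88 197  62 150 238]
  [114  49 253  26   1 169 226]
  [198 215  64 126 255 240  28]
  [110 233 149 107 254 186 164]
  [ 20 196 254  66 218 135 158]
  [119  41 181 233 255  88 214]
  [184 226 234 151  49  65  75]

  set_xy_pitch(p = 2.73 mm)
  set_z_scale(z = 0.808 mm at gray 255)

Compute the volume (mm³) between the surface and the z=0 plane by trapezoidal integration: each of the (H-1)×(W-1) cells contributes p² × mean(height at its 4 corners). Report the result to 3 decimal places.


height_mm = gray/255 × 0.808; cell vol = 2.73² × mean(4 corners)
unit = 2.73² × 0.808 / (4×255) = 0.00590387 mm³ per gray-sum
row 0: Σ corner-gray over 6 cells = 2765  → 16.3242
row 1: Σ corner-gray over 6 cells = 3362  → 19.8488
row 2: Σ corner-gray over 6 cells = 4158  → 24.5483
row 3: Σ corner-gray over 6 cells = 4048  → 23.8988
row 4: Σ corner-gray over 6 cells = 3845  → 22.7004
row 5: Σ corner-gray over 6 cells = 3638  → 21.4783
Σ rows: total corner-gray = 21816  → 128.7987 mm³

128.799


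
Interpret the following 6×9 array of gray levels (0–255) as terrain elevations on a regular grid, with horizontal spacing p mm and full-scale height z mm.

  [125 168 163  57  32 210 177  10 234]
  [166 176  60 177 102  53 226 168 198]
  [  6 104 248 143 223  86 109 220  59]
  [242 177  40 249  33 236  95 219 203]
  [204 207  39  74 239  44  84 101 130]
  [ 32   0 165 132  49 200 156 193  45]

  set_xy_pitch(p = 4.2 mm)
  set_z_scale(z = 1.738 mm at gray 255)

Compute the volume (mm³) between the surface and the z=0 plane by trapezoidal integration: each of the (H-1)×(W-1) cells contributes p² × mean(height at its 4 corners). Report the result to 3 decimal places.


height_mm = gray/255 × 1.738; cell vol = 4.2² × mean(4 corners)
unit = 4.2² × 1.738 / (4×255) = 0.0300572 mm³ per gray-sum
row 0: Σ corner-gray over 8 cells = 4281  → 128.6748
row 1: Σ corner-gray over 8 cells = 4619  → 138.8341
row 2: Σ corner-gray over 8 cells = 4874  → 146.4987
row 3: Σ corner-gray over 8 cells = 4453  → 133.8446
row 4: Σ corner-gray over 8 cells = 3777  → 113.5260
Σ rows: total corner-gray = 22004  → 661.3781 mm³

661.378


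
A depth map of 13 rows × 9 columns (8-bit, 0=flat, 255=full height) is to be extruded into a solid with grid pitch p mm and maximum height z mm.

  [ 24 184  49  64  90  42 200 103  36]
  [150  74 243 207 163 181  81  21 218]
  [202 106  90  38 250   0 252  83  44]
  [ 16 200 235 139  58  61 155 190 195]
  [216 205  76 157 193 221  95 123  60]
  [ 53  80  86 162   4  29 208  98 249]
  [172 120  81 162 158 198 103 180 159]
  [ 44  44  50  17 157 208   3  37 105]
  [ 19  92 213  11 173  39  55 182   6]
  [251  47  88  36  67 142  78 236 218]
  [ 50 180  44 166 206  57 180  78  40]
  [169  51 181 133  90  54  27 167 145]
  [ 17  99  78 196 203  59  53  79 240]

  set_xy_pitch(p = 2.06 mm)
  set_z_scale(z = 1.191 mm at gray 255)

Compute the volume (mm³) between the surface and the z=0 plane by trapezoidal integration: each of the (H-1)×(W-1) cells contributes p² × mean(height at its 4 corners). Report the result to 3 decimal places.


height_mm = gray/255 × 1.191; cell vol = 2.06² × mean(4 corners)
unit = 2.06² × 1.191 / (4×255) = 0.00495503 mm³ per gray-sum
row 0: Σ corner-gray over 8 cells = 3832  → 18.9877
row 1: Σ corner-gray over 8 cells = 4192  → 20.7715
row 2: Σ corner-gray over 8 cells = 4171  → 20.6674
row 3: Σ corner-gray over 8 cells = 4703  → 23.3035
row 4: Σ corner-gray over 8 cells = 4052  → 20.0778
row 5: Σ corner-gray over 8 cells = 3971  → 19.6764
row 6: Σ corner-gray over 8 cells = 3516  → 17.4219
row 7: Σ corner-gray over 8 cells = 2736  → 13.5570
row 8: Σ corner-gray over 8 cells = 3412  → 16.9066
row 9: Σ corner-gray over 8 cells = 3769  → 18.6755
row 10: Σ corner-gray over 8 cells = 3632  → 17.9967
row 11: Σ corner-gray over 8 cells = 3511  → 17.3971
Σ rows: total corner-gray = 45497  → 225.4389 mm³

225.439


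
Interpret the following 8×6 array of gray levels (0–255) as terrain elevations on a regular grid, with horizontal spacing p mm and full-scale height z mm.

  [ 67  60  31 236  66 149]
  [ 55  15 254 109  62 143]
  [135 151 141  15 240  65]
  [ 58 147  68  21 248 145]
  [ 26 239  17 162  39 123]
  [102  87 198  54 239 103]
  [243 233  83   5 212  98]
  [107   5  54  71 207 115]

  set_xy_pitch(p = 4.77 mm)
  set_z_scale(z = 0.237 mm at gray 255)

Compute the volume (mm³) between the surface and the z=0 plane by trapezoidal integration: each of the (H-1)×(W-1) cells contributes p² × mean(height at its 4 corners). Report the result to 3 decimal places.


88.002

height_mm = gray/255 × 0.237; cell vol = 4.77² × mean(4 corners)
unit = 4.77² × 0.237 / (4×255) = 0.0052867 mm³ per gray-sum
row 0: Σ corner-gray over 5 cells = 2080  → 10.9963
row 1: Σ corner-gray over 5 cells = 2372  → 12.5401
row 2: Σ corner-gray over 5 cells = 2465  → 13.0317
row 3: Σ corner-gray over 5 cells = 2234  → 11.8105
row 4: Σ corner-gray over 5 cells = 2424  → 12.8150
row 5: Σ corner-gray over 5 cells = 2768  → 14.6336
row 6: Σ corner-gray over 5 cells = 2303  → 12.1753
Σ rows: total corner-gray = 16646  → 88.0025 mm³


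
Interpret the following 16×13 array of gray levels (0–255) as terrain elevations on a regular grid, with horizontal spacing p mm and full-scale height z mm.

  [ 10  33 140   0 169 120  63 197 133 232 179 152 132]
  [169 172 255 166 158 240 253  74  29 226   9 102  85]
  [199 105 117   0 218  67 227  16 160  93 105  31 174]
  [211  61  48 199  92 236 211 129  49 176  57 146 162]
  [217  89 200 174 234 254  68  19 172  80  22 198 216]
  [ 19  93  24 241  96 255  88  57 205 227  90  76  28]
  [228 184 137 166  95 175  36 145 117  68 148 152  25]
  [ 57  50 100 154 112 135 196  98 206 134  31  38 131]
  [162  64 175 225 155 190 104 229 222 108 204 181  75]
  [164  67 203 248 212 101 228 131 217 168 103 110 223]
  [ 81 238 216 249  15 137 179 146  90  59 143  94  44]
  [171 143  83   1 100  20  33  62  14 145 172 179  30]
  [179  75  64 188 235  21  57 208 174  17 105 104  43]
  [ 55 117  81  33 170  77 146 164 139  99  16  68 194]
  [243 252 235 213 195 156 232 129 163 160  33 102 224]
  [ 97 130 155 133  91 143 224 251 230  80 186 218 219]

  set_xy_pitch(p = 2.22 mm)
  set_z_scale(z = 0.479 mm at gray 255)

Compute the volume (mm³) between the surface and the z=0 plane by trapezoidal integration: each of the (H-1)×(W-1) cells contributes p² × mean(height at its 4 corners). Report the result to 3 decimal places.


221.309

height_mm = gray/255 × 0.479; cell vol = 2.22² × mean(4 corners)
unit = 2.22² × 0.479 / (4×255) = 0.00231442 mm³ per gray-sum
row 0: Σ corner-gray over 12 cells = 6600  → 15.2751
row 1: Σ corner-gray over 12 cells = 6273  → 14.5183
row 2: Σ corner-gray over 12 cells = 5832  → 13.4977
row 3: Σ corner-gray over 12 cells = 6634  → 15.3538
row 4: Σ corner-gray over 12 cells = 6404  → 14.8215
row 5: Σ corner-gray over 12 cells = 6050  → 14.0022
row 6: Σ corner-gray over 12 cells = 5795  → 13.4120
row 7: Σ corner-gray over 12 cells = 6647  → 15.3839
row 8: Σ corner-gray over 12 cells = 7914  → 18.3163
row 9: Σ corner-gray over 12 cells = 7220  → 16.7101
row 10: Σ corner-gray over 12 cells = 5362  → 12.4099
row 11: Σ corner-gray over 12 cells = 4823  → 11.1624
row 12: Σ corner-gray over 12 cells = 5187  → 12.0049
row 13: Σ corner-gray over 12 cells = 6676  → 15.4510
row 14: Σ corner-gray over 12 cells = 8205  → 18.9898
Σ rows: total corner-gray = 95622  → 221.3090 mm³


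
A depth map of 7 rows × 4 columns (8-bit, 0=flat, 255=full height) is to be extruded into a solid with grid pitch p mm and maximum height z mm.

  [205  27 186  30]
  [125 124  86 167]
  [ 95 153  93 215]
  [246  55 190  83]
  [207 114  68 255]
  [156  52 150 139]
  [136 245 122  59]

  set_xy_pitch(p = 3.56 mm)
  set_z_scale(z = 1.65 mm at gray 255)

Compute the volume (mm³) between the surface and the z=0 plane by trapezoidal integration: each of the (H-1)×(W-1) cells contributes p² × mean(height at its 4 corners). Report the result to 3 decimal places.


height_mm = gray/255 × 1.65; cell vol = 3.56² × mean(4 corners)
unit = 3.56² × 1.65 / (4×255) = 0.0205014 mm³ per gray-sum
row 0: Σ corner-gray over 3 cells = 1373  → 28.1484
row 1: Σ corner-gray over 3 cells = 1514  → 31.0391
row 2: Σ corner-gray over 3 cells = 1621  → 33.2328
row 3: Σ corner-gray over 3 cells = 1645  → 33.7248
row 4: Σ corner-gray over 3 cells = 1525  → 31.2647
row 5: Σ corner-gray over 3 cells = 1628  → 33.3763
Σ rows: total corner-gray = 9306  → 190.7861 mm³

190.786


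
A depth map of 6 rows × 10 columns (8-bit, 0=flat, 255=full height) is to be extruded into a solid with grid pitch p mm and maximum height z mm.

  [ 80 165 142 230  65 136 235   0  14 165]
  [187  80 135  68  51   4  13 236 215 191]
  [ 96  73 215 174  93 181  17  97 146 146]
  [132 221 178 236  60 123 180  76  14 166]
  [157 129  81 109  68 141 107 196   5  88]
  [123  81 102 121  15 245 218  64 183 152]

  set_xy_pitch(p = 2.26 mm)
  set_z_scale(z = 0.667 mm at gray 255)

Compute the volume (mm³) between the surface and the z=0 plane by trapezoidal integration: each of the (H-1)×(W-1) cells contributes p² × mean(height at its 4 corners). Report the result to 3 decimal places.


height_mm = gray/255 × 0.667; cell vol = 2.26² × mean(4 corners)
unit = 2.26² × 0.667 / (4×255) = 0.00333997 mm³ per gray-sum
row 0: Σ corner-gray over 9 cells = 4201  → 14.0312
row 1: Σ corner-gray over 9 cells = 4216  → 14.0813
row 2: Σ corner-gray over 9 cells = 4708  → 15.7246
row 3: Σ corner-gray over 9 cells = 4391  → 14.6658
row 4: Σ corner-gray over 9 cells = 4250  → 14.1949
Σ rows: total corner-gray = 21766  → 72.6978 mm³

72.698


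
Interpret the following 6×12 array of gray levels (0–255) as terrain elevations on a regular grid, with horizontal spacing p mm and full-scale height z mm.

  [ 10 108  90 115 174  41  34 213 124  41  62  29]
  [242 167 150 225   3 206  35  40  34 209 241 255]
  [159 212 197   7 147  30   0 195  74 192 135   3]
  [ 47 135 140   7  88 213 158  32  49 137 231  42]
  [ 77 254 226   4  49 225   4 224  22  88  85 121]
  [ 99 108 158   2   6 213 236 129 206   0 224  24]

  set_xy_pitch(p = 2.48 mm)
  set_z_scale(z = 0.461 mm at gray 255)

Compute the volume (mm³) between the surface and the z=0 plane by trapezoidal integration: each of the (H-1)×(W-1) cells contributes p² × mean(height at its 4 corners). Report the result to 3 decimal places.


height_mm = gray/255 × 0.461; cell vol = 2.48² × mean(4 corners)
unit = 2.48² × 0.461 / (4×255) = 0.00277974 mm³ per gray-sum
row 0: Σ corner-gray over 11 cells = 5160  → 14.3435
row 1: Σ corner-gray over 11 cells = 5657  → 15.7250
row 2: Σ corner-gray over 11 cells = 5009  → 13.9237
row 3: Σ corner-gray over 11 cells = 5029  → 13.9793
row 4: Σ corner-gray over 11 cells = 5247  → 14.5853
Σ rows: total corner-gray = 26102  → 72.5568 mm³

72.557


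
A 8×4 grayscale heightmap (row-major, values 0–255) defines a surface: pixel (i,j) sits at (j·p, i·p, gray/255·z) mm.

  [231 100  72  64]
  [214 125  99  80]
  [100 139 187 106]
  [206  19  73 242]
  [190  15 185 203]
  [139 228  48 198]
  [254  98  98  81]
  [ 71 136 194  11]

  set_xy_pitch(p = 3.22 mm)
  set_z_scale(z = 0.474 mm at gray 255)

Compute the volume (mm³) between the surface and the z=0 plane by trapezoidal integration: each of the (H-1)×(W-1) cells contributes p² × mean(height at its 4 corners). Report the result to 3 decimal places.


51.377

height_mm = gray/255 × 0.474; cell vol = 3.22² × mean(4 corners)
unit = 3.22² × 0.474 / (4×255) = 0.00481826 mm³ per gray-sum
row 0: Σ corner-gray over 3 cells = 1381  → 6.6540
row 1: Σ corner-gray over 3 cells = 1600  → 7.7092
row 2: Σ corner-gray over 3 cells = 1490  → 7.1792
row 3: Σ corner-gray over 3 cells = 1425  → 6.8660
row 4: Σ corner-gray over 3 cells = 1682  → 8.1043
row 5: Σ corner-gray over 3 cells = 1616  → 7.7863
row 6: Σ corner-gray over 3 cells = 1469  → 7.0780
Σ rows: total corner-gray = 10663  → 51.3771 mm³
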